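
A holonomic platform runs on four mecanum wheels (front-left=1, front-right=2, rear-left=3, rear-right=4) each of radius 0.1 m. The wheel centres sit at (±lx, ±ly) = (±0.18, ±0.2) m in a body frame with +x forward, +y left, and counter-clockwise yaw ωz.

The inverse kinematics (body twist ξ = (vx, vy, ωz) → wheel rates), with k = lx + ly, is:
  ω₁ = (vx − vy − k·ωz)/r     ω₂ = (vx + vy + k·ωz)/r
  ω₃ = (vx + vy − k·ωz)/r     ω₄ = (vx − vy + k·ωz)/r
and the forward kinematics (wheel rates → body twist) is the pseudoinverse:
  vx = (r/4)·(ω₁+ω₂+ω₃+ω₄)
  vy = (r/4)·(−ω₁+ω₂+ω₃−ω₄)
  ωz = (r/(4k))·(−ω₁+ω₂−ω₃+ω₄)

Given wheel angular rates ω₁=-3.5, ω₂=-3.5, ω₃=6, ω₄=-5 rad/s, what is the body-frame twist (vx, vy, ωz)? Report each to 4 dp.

k = lx + ly = 0.18 + 0.2 = 0.3800
ω₁+ω₂+ω₃+ω₄ = -6.0000  →  vx = (0.1/4)·-6.0000 = -0.1500
−ω₁+ω₂+ω₃−ω₄ = 11.0000  →  vy = (0.1/4)·11.0000 = 0.2750
−ω₁+ω₂−ω₃+ω₄ = -11.0000  →  ωz = (0.1/1.5200)·-11.0000 = -0.7237

(-0.1500, 0.2750, -0.7237)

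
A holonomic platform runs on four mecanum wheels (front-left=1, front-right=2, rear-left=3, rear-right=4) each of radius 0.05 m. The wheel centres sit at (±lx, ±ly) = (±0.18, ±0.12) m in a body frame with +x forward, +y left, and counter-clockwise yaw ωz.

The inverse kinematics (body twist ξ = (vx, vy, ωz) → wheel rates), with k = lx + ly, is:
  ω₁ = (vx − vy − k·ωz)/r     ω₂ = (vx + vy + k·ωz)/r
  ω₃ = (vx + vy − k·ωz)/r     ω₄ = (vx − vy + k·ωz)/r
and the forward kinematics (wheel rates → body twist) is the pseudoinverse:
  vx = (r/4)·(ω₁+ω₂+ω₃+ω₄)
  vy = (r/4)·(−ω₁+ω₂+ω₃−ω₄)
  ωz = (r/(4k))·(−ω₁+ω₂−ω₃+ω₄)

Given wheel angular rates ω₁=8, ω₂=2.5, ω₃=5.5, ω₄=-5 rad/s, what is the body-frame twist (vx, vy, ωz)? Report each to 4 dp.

k = lx + ly = 0.18 + 0.12 = 0.3000
ω₁+ω₂+ω₃+ω₄ = 11.0000  →  vx = (0.05/4)·11.0000 = 0.1375
−ω₁+ω₂+ω₃−ω₄ = 5.0000  →  vy = (0.05/4)·5.0000 = 0.0625
−ω₁+ω₂−ω₃+ω₄ = -16.0000  →  ωz = (0.05/1.2000)·-16.0000 = -0.6667

(0.1375, 0.0625, -0.6667)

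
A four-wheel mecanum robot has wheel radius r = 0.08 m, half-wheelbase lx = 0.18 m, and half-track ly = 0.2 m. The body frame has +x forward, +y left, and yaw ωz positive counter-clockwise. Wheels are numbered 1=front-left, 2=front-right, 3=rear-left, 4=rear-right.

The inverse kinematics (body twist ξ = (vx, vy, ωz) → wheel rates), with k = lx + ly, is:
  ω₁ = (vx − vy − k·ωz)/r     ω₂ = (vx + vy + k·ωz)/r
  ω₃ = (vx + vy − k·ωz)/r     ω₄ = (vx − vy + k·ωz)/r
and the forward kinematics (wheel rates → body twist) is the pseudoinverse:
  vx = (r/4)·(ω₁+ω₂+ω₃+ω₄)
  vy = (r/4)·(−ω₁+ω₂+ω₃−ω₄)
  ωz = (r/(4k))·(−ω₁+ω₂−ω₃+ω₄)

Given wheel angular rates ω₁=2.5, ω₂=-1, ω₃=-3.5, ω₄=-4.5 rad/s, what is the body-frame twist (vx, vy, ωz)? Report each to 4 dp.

k = lx + ly = 0.18 + 0.2 = 0.3800
ω₁+ω₂+ω₃+ω₄ = -6.5000  →  vx = (0.08/4)·-6.5000 = -0.1300
−ω₁+ω₂+ω₃−ω₄ = -2.5000  →  vy = (0.08/4)·-2.5000 = -0.0500
−ω₁+ω₂−ω₃+ω₄ = -4.5000  →  ωz = (0.08/1.5200)·-4.5000 = -0.2368

(-0.1300, -0.0500, -0.2368)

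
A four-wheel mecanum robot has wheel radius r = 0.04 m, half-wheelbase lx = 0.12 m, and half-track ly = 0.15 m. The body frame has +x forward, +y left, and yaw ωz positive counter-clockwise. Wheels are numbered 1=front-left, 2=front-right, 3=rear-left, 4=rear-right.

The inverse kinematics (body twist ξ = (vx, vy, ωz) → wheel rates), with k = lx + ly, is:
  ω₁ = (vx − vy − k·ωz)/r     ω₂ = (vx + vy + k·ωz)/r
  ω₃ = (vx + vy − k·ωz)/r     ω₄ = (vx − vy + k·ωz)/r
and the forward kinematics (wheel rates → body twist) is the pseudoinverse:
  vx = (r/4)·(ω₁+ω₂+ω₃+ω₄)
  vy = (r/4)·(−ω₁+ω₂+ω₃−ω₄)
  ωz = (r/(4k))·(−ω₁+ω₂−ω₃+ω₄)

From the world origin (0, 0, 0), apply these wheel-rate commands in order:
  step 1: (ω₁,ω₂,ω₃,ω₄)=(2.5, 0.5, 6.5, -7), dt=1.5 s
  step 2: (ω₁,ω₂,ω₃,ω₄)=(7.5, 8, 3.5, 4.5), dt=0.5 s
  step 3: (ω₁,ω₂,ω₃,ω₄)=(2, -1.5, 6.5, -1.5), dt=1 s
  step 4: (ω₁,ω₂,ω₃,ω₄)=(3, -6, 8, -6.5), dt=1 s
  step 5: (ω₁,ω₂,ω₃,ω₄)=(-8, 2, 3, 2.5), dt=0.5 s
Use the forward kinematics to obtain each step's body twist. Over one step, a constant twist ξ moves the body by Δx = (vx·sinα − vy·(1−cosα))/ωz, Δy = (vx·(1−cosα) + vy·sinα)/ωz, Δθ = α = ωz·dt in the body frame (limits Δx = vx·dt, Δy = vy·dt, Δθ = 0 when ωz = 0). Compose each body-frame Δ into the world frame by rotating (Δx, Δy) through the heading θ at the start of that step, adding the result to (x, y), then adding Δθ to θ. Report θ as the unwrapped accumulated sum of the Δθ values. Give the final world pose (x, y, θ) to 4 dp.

(0.3473, 0.0085, -1.9537)

step 1: ξ=(vx,vy,ωz)=(0.0250, 0.1150, -0.5741), dt=1.5 → body Δ=(0.1028, 0.1368, -0.8611) → world pose (0.1028, 0.1368, -0.8611)
step 2: ξ=(vx,vy,ωz)=(0.2350, -0.0050, 0.0556), dt=0.5 → body Δ=(0.1175, -0.0009, 0.0278) → world pose (0.1787, 0.0471, -0.8333)
step 3: ξ=(vx,vy,ωz)=(0.0550, 0.0450, -0.4259), dt=1.0 → body Δ=(0.0628, 0.0321, -0.4259) → world pose (0.2447, 0.0222, -1.2593)
step 4: ξ=(vx,vy,ωz)=(-0.0150, 0.0550, -0.8704), dt=1.0 → body Δ=(0.0093, 0.0544, -0.8704) → world pose (0.2994, 0.0300, -2.1296)
step 5: ξ=(vx,vy,ωz)=(-0.0050, 0.1050, 0.3519), dt=0.5 → body Δ=(-0.0071, 0.0520, 0.1759) → world pose (0.3473, 0.0085, -1.9537)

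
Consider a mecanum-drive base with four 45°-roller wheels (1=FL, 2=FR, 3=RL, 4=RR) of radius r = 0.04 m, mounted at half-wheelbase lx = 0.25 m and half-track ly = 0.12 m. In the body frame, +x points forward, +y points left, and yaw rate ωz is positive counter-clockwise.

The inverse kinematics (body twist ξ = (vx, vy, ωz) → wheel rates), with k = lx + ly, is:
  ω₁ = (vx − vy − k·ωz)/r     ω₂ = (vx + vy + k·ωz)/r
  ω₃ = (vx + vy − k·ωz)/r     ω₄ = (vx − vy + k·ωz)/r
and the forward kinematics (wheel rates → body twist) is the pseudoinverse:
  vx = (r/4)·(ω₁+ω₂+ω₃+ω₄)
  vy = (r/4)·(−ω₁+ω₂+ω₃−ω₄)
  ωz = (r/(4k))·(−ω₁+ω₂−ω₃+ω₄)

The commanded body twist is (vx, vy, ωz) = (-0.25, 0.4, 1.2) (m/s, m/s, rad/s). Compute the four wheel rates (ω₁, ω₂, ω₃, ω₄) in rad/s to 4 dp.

(-27.3500, 14.8500, -7.3500, -5.1500)

k = lx + ly = 0.25 + 0.12 = 0.3700;  k·ωz = 0.3700·1.2 = 0.4440
ω₁ (FL) = (vx − vy − k·ωz)/r = -1.0940/0.04 = -27.3500
ω₂ (FR) = (vx + vy + k·ωz)/r = 0.5940/0.04 = 14.8500
ω₃ (RL) = (vx + vy − k·ωz)/r = -0.2940/0.04 = -7.3500
ω₄ (RR) = (vx − vy + k·ωz)/r = -0.2060/0.04 = -5.1500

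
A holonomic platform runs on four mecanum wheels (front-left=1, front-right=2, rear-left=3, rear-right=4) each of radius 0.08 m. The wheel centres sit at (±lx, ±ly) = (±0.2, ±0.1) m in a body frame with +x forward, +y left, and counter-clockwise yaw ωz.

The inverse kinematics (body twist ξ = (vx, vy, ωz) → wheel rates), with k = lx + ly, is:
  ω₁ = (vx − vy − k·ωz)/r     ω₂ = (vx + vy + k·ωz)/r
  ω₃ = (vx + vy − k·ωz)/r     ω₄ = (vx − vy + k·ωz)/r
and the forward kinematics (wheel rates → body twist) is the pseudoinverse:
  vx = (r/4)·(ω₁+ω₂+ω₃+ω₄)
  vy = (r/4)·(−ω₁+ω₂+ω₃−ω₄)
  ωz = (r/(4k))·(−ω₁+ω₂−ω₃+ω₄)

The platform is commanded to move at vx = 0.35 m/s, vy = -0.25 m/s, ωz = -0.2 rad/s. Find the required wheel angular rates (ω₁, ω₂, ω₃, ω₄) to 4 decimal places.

k = lx + ly = 0.2 + 0.1 = 0.3000;  k·ωz = 0.3000·-0.2 = -0.0600
ω₁ (FL) = (vx − vy − k·ωz)/r = 0.6600/0.08 = 8.2500
ω₂ (FR) = (vx + vy + k·ωz)/r = 0.0400/0.08 = 0.5000
ω₃ (RL) = (vx + vy − k·ωz)/r = 0.1600/0.08 = 2.0000
ω₄ (RR) = (vx − vy + k·ωz)/r = 0.5400/0.08 = 6.7500

(8.2500, 0.5000, 2.0000, 6.7500)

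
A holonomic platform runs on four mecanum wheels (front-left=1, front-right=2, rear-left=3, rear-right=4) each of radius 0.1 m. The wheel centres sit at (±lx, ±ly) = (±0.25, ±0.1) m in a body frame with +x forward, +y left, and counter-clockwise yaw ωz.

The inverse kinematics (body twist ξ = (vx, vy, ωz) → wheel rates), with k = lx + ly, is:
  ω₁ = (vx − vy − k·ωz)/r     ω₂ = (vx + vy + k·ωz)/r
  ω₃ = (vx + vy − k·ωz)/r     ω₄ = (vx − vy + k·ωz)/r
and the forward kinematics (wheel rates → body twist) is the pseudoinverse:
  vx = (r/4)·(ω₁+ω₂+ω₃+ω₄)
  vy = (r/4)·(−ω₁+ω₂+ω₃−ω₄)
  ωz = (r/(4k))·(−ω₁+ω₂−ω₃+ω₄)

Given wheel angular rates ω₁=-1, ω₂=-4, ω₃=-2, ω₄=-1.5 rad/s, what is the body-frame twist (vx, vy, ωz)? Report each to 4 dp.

k = lx + ly = 0.25 + 0.1 = 0.3500
ω₁+ω₂+ω₃+ω₄ = -8.5000  →  vx = (0.1/4)·-8.5000 = -0.2125
−ω₁+ω₂+ω₃−ω₄ = -3.5000  →  vy = (0.1/4)·-3.5000 = -0.0875
−ω₁+ω₂−ω₃+ω₄ = -2.5000  →  ωz = (0.1/1.4000)·-2.5000 = -0.1786

(-0.2125, -0.0875, -0.1786)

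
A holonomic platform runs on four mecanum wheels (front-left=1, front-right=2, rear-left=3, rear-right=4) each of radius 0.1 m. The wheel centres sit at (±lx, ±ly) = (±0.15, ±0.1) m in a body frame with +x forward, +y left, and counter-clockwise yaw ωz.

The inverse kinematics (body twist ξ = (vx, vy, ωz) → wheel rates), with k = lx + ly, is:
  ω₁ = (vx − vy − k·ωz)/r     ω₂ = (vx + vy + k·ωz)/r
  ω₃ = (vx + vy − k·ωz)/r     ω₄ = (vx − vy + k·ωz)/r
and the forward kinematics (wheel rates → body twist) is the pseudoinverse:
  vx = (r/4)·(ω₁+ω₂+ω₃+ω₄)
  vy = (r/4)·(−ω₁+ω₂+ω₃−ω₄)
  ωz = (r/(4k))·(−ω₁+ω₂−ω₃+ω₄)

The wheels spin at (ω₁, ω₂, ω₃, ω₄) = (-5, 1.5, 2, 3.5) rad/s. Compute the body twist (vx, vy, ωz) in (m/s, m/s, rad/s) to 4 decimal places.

(0.0500, 0.1250, 0.8000)

k = lx + ly = 0.15 + 0.1 = 0.2500
ω₁+ω₂+ω₃+ω₄ = 2.0000  →  vx = (0.1/4)·2.0000 = 0.0500
−ω₁+ω₂+ω₃−ω₄ = 5.0000  →  vy = (0.1/4)·5.0000 = 0.1250
−ω₁+ω₂−ω₃+ω₄ = 8.0000  →  ωz = (0.1/1.0000)·8.0000 = 0.8000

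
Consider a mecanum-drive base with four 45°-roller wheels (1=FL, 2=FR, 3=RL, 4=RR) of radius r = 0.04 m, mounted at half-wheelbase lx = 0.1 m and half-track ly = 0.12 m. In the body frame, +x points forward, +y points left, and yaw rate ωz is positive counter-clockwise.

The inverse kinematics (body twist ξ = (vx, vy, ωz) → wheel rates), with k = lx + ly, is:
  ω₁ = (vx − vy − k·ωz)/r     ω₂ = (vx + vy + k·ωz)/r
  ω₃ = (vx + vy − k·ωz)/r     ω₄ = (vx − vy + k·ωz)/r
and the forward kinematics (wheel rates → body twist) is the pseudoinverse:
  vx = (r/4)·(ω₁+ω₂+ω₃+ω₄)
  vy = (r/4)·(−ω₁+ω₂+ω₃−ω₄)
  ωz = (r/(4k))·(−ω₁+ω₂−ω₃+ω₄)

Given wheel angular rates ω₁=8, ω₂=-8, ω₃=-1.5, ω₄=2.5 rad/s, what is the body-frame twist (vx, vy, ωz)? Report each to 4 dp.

k = lx + ly = 0.1 + 0.12 = 0.2200
ω₁+ω₂+ω₃+ω₄ = 1.0000  →  vx = (0.04/4)·1.0000 = 0.0100
−ω₁+ω₂+ω₃−ω₄ = -20.0000  →  vy = (0.04/4)·-20.0000 = -0.2000
−ω₁+ω₂−ω₃+ω₄ = -12.0000  →  ωz = (0.04/0.8800)·-12.0000 = -0.5455

(0.0100, -0.2000, -0.5455)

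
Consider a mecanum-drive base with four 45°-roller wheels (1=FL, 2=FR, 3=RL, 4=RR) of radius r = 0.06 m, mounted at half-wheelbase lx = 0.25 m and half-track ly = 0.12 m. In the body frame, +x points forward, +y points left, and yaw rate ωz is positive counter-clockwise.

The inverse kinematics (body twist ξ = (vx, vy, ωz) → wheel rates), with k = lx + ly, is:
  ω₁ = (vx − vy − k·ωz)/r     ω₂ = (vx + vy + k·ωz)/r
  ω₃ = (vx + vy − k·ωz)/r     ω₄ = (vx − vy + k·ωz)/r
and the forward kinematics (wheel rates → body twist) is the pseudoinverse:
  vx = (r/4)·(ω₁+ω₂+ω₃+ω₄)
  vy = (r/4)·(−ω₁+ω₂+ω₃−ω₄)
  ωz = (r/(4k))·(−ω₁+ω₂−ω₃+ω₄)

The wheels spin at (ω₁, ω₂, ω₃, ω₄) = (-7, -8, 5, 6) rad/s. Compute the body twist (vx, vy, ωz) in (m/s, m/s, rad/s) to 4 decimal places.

k = lx + ly = 0.25 + 0.12 = 0.3700
ω₁+ω₂+ω₃+ω₄ = -4.0000  →  vx = (0.06/4)·-4.0000 = -0.0600
−ω₁+ω₂+ω₃−ω₄ = -2.0000  →  vy = (0.06/4)·-2.0000 = -0.0300
−ω₁+ω₂−ω₃+ω₄ = 0.0000  →  ωz = (0.06/1.4800)·0.0000 = 0.0000

(-0.0600, -0.0300, 0.0000)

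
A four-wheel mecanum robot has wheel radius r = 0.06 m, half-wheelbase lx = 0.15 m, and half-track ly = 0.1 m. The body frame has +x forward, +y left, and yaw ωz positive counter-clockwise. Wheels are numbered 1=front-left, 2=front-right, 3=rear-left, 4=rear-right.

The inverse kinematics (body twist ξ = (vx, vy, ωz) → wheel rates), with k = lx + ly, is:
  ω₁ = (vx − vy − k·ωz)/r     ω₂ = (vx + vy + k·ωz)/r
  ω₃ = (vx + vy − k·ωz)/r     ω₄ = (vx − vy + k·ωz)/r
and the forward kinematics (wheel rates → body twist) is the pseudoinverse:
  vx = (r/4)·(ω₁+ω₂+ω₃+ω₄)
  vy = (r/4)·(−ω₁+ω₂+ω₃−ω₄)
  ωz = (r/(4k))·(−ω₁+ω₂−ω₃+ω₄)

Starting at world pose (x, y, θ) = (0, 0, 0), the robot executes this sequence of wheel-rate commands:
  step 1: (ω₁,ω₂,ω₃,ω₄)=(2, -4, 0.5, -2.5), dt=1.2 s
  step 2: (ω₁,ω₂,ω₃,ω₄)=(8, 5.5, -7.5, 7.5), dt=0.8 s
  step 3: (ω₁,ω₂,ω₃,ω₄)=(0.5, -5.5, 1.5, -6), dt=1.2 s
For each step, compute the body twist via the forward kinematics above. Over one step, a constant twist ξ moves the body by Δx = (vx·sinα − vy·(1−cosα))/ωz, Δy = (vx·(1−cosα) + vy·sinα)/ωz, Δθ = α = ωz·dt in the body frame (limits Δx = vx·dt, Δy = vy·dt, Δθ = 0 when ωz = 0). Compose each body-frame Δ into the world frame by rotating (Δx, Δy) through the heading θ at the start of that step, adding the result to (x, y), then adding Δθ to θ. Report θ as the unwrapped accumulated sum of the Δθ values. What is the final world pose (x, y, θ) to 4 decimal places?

(-0.1327, -0.1707, -1.0200)

step 1: ξ=(vx,vy,ωz)=(-0.0600, -0.0450, -0.5400), dt=1.2 → body Δ=(-0.0840, -0.0278, -0.6480) → world pose (-0.0840, -0.0278, -0.6480)
step 2: ξ=(vx,vy,ωz)=(0.2025, -0.2625, 0.7500), dt=0.8 → body Δ=(0.2136, -0.1505, 0.6000) → world pose (-0.0045, -0.2767, -0.0480)
step 3: ξ=(vx,vy,ωz)=(-0.1425, 0.0225, -0.8100), dt=1.2 → body Δ=(-0.1332, 0.0997, -0.9720) → world pose (-0.1327, -0.1707, -1.0200)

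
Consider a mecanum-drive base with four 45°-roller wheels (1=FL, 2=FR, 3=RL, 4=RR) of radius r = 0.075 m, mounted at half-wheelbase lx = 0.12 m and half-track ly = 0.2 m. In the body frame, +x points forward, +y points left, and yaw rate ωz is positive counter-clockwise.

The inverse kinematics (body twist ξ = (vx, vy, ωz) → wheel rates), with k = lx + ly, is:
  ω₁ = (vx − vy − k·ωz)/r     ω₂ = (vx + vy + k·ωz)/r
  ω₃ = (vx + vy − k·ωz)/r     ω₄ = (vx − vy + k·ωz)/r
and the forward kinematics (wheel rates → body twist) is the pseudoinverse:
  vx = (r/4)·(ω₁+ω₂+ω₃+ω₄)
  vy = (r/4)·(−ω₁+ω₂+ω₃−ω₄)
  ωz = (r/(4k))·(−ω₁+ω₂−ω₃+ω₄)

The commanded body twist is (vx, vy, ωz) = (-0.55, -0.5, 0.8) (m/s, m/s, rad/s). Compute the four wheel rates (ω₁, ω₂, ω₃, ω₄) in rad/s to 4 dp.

k = lx + ly = 0.12 + 0.2 = 0.3200;  k·ωz = 0.3200·0.8 = 0.2560
ω₁ (FL) = (vx − vy − k·ωz)/r = -0.3060/0.075 = -4.0800
ω₂ (FR) = (vx + vy + k·ωz)/r = -0.7940/0.075 = -10.5867
ω₃ (RL) = (vx + vy − k·ωz)/r = -1.3060/0.075 = -17.4133
ω₄ (RR) = (vx − vy + k·ωz)/r = 0.2060/0.075 = 2.7467

(-4.0800, -10.5867, -17.4133, 2.7467)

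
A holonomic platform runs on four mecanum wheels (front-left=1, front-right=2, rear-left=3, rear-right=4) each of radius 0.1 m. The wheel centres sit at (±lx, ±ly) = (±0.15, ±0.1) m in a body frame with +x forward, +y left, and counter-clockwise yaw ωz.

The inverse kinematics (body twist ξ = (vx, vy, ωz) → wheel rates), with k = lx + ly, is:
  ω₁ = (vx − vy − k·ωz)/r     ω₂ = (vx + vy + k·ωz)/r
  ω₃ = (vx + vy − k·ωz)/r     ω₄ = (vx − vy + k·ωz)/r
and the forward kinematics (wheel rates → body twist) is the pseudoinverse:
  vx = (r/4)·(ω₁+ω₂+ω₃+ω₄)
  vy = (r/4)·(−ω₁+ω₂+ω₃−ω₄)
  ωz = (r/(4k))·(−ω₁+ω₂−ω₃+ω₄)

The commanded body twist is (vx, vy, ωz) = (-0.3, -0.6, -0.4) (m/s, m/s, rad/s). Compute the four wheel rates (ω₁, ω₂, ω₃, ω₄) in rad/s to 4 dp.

(4.0000, -10.0000, -8.0000, 2.0000)

k = lx + ly = 0.15 + 0.1 = 0.2500;  k·ωz = 0.2500·-0.4 = -0.1000
ω₁ (FL) = (vx − vy − k·ωz)/r = 0.4000/0.1 = 4.0000
ω₂ (FR) = (vx + vy + k·ωz)/r = -1.0000/0.1 = -10.0000
ω₃ (RL) = (vx + vy − k·ωz)/r = -0.8000/0.1 = -8.0000
ω₄ (RR) = (vx − vy + k·ωz)/r = 0.2000/0.1 = 2.0000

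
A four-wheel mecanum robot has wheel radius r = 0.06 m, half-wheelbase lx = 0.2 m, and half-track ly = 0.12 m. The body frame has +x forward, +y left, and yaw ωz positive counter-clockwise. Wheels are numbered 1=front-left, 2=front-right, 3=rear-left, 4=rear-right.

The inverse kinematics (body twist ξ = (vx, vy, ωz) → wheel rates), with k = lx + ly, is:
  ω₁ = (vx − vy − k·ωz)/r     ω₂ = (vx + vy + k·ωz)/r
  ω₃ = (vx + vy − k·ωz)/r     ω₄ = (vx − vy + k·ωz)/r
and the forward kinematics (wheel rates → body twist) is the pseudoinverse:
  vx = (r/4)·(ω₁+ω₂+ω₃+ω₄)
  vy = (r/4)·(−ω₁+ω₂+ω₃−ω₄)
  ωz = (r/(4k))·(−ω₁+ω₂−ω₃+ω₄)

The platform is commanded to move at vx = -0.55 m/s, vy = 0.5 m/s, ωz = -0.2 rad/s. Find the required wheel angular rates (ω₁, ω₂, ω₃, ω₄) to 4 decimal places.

k = lx + ly = 0.2 + 0.12 = 0.3200;  k·ωz = 0.3200·-0.2 = -0.0640
ω₁ (FL) = (vx − vy − k·ωz)/r = -0.9860/0.06 = -16.4333
ω₂ (FR) = (vx + vy + k·ωz)/r = -0.1140/0.06 = -1.9000
ω₃ (RL) = (vx + vy − k·ωz)/r = 0.0140/0.06 = 0.2333
ω₄ (RR) = (vx − vy + k·ωz)/r = -1.1140/0.06 = -18.5667

(-16.4333, -1.9000, 0.2333, -18.5667)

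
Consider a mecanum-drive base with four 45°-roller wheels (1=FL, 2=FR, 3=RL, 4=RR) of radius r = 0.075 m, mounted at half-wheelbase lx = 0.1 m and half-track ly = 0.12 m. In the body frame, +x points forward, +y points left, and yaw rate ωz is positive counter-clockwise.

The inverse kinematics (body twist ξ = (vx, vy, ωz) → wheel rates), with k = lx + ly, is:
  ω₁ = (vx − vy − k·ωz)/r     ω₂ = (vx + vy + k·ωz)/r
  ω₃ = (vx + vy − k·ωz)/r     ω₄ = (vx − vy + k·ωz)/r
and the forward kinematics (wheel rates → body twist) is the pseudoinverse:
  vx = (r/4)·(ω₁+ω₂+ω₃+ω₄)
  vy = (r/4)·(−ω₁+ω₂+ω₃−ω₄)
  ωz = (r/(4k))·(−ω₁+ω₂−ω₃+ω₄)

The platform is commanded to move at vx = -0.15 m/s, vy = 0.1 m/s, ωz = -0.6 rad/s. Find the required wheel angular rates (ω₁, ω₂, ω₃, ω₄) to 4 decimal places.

k = lx + ly = 0.1 + 0.12 = 0.2200;  k·ωz = 0.2200·-0.6 = -0.1320
ω₁ (FL) = (vx − vy − k·ωz)/r = -0.1180/0.075 = -1.5733
ω₂ (FR) = (vx + vy + k·ωz)/r = -0.1820/0.075 = -2.4267
ω₃ (RL) = (vx + vy − k·ωz)/r = 0.0820/0.075 = 1.0933
ω₄ (RR) = (vx − vy + k·ωz)/r = -0.3820/0.075 = -5.0933

(-1.5733, -2.4267, 1.0933, -5.0933)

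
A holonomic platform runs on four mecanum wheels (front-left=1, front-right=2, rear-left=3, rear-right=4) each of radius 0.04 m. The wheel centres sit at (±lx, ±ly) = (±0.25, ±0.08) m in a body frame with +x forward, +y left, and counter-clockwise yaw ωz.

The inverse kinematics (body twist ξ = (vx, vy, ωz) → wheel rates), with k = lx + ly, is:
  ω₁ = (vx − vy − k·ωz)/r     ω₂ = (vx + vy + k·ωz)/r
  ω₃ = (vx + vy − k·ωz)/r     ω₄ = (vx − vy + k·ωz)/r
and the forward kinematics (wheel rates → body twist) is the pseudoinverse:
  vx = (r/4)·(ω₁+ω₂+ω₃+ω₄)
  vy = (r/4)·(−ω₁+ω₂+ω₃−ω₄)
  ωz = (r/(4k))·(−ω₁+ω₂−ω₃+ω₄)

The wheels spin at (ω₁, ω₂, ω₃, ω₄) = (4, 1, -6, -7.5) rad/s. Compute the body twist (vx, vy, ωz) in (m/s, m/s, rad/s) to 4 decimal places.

k = lx + ly = 0.25 + 0.08 = 0.3300
ω₁+ω₂+ω₃+ω₄ = -8.5000  →  vx = (0.04/4)·-8.5000 = -0.0850
−ω₁+ω₂+ω₃−ω₄ = -1.5000  →  vy = (0.04/4)·-1.5000 = -0.0150
−ω₁+ω₂−ω₃+ω₄ = -4.5000  →  ωz = (0.04/1.3200)·-4.5000 = -0.1364

(-0.0850, -0.0150, -0.1364)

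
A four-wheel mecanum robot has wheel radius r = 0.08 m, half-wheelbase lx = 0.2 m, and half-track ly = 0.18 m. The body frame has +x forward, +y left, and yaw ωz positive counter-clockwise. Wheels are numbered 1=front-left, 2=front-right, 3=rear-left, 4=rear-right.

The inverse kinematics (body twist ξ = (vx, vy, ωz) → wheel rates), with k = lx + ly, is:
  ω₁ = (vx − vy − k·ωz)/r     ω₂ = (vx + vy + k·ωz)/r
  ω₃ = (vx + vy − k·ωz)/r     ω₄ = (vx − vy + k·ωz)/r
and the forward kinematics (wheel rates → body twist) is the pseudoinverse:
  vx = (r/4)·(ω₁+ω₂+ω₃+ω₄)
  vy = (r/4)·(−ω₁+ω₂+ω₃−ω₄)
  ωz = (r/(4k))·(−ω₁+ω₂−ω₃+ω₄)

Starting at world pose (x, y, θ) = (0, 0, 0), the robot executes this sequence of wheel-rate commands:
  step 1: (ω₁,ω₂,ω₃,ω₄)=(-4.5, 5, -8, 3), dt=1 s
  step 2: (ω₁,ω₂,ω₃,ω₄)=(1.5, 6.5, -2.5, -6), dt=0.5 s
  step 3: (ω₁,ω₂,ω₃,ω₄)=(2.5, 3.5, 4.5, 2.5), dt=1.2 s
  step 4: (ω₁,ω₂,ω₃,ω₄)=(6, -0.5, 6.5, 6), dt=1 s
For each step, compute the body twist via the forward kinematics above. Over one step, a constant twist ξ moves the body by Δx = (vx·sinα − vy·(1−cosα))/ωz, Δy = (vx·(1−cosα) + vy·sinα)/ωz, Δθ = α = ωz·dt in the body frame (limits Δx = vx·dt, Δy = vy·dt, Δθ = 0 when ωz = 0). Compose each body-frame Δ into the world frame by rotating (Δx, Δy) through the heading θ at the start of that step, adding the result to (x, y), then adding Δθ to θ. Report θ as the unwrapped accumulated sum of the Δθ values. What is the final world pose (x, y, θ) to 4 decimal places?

(0.2664, 0.4723, 0.6868)

step 1: ξ=(vx,vy,ωz)=(-0.0900, -0.0300, 1.0789), dt=1.0 → body Δ=(-0.0589, -0.0685, 1.0789) → world pose (-0.0589, -0.0685, 1.0789)
step 2: ξ=(vx,vy,ωz)=(-0.0100, 0.1700, 0.0789), dt=0.5 → body Δ=(-0.0067, 0.0849, 0.0395) → world pose (-0.1368, -0.0343, 1.1184)
step 3: ξ=(vx,vy,ωz)=(0.2600, 0.0600, -0.0526), dt=1.2 → body Δ=(0.3141, 0.0621, -0.0632) → world pose (-0.0554, 0.2753, 1.0553)
step 4: ξ=(vx,vy,ωz)=(0.3600, -0.1200, -0.3684), dt=1.0 → body Δ=(0.3301, -0.1829, -0.3684) → world pose (0.2664, 0.4723, 0.6868)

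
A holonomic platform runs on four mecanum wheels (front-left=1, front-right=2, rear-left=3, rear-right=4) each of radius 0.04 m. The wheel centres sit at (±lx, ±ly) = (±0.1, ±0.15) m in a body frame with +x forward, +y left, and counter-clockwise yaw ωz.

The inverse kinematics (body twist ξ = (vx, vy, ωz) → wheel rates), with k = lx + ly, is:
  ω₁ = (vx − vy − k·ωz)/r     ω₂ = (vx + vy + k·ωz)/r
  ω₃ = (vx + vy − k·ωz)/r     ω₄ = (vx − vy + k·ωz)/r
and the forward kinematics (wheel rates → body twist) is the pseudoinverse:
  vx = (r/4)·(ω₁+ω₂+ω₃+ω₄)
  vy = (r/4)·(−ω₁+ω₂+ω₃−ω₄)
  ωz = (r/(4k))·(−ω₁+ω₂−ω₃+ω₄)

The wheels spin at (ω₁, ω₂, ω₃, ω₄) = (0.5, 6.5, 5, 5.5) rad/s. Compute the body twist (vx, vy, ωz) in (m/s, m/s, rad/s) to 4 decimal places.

k = lx + ly = 0.1 + 0.15 = 0.2500
ω₁+ω₂+ω₃+ω₄ = 17.5000  →  vx = (0.04/4)·17.5000 = 0.1750
−ω₁+ω₂+ω₃−ω₄ = 5.5000  →  vy = (0.04/4)·5.5000 = 0.0550
−ω₁+ω₂−ω₃+ω₄ = 6.5000  →  ωz = (0.04/1.0000)·6.5000 = 0.2600

(0.1750, 0.0550, 0.2600)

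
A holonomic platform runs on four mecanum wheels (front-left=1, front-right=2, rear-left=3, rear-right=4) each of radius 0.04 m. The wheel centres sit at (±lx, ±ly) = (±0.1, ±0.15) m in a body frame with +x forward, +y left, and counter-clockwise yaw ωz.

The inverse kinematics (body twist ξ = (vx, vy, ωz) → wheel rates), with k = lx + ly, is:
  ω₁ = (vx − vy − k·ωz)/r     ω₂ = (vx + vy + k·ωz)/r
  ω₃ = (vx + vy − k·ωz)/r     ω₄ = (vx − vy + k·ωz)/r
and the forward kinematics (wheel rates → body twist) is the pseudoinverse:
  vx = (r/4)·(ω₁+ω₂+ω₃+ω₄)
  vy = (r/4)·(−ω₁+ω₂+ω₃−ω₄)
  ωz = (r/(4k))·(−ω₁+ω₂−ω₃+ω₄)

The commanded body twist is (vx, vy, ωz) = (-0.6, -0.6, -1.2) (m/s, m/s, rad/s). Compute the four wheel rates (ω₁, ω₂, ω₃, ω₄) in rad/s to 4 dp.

(7.5000, -37.5000, -22.5000, -7.5000)

k = lx + ly = 0.1 + 0.15 = 0.2500;  k·ωz = 0.2500·-1.2 = -0.3000
ω₁ (FL) = (vx − vy − k·ωz)/r = 0.3000/0.04 = 7.5000
ω₂ (FR) = (vx + vy + k·ωz)/r = -1.5000/0.04 = -37.5000
ω₃ (RL) = (vx + vy − k·ωz)/r = -0.9000/0.04 = -22.5000
ω₄ (RR) = (vx − vy + k·ωz)/r = -0.3000/0.04 = -7.5000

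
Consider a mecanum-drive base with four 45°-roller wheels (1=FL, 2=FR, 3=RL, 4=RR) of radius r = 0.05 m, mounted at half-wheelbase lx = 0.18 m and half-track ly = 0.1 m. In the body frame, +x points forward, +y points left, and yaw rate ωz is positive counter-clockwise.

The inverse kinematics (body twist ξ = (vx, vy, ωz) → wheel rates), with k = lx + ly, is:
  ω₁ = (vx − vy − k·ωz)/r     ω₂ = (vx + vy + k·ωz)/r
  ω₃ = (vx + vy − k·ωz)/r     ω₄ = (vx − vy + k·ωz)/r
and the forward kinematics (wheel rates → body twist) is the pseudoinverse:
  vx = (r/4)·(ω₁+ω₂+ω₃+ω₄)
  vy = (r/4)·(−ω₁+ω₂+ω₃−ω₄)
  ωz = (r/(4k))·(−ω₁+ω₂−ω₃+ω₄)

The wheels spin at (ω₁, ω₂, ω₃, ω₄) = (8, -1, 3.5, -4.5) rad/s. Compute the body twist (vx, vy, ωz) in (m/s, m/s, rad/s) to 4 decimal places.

(0.0750, -0.0125, -0.7589)

k = lx + ly = 0.18 + 0.1 = 0.2800
ω₁+ω₂+ω₃+ω₄ = 6.0000  →  vx = (0.05/4)·6.0000 = 0.0750
−ω₁+ω₂+ω₃−ω₄ = -1.0000  →  vy = (0.05/4)·-1.0000 = -0.0125
−ω₁+ω₂−ω₃+ω₄ = -17.0000  →  ωz = (0.05/1.1200)·-17.0000 = -0.7589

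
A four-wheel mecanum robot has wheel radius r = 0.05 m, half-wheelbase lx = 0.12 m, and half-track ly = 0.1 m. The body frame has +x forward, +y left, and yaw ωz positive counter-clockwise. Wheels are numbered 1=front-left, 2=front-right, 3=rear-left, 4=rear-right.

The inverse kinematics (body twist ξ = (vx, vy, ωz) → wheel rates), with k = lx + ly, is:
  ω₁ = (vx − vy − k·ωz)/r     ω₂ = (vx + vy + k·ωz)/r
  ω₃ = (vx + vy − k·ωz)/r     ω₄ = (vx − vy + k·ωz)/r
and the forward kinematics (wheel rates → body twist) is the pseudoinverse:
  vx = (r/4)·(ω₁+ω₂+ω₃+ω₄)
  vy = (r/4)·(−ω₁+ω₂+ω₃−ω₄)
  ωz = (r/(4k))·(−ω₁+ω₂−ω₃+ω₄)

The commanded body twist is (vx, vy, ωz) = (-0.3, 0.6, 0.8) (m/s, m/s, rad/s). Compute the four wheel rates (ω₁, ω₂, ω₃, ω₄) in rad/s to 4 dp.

k = lx + ly = 0.12 + 0.1 = 0.2200;  k·ωz = 0.2200·0.8 = 0.1760
ω₁ (FL) = (vx − vy − k·ωz)/r = -1.0760/0.05 = -21.5200
ω₂ (FR) = (vx + vy + k·ωz)/r = 0.4760/0.05 = 9.5200
ω₃ (RL) = (vx + vy − k·ωz)/r = 0.1240/0.05 = 2.4800
ω₄ (RR) = (vx − vy + k·ωz)/r = -0.7240/0.05 = -14.4800

(-21.5200, 9.5200, 2.4800, -14.4800)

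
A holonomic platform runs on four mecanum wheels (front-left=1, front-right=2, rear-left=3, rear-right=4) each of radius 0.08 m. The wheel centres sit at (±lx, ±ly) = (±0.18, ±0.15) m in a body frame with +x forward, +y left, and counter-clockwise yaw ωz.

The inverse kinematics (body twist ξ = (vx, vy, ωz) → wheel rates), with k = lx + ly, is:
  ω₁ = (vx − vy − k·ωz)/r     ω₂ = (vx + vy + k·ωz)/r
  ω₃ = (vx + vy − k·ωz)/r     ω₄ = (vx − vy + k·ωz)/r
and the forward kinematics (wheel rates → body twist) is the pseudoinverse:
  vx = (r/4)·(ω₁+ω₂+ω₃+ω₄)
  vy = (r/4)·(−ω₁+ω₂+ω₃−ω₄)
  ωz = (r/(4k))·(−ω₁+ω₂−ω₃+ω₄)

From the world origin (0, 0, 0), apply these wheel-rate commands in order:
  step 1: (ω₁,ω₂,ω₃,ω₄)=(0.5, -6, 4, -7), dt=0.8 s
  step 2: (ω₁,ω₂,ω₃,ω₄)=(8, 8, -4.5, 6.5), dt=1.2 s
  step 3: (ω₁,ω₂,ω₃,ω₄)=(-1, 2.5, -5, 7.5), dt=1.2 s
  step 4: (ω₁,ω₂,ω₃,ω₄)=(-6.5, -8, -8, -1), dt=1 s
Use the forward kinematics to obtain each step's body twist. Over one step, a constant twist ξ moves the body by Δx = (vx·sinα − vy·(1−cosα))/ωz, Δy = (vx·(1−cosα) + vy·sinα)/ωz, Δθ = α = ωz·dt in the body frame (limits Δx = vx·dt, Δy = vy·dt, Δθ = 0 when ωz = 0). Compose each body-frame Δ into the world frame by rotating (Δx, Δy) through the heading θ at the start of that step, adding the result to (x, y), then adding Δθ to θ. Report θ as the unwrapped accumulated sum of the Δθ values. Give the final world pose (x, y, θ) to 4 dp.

(0.3867, -0.9222, 1.4485)

step 1: ξ=(vx,vy,ωz)=(-0.1700, 0.0900, -1.0606), dt=0.8 → body Δ=(-0.0915, 0.1180, -0.8485) → world pose (-0.0915, 0.1180, -0.8485)
step 2: ξ=(vx,vy,ωz)=(0.3600, -0.2200, 0.6667), dt=1.2 → body Δ=(0.4875, -0.0729, 0.8000) → world pose (0.1760, -0.2960, -0.0485)
step 3: ξ=(vx,vy,ωz)=(0.0800, -0.1800, 0.9697), dt=1.2 → body Δ=(0.1879, -0.1206, 1.1636) → world pose (0.3578, -0.4256, 1.1152)
step 4: ξ=(vx,vy,ωz)=(-0.4700, -0.1700, 0.3333), dt=1.0 → body Δ=(-0.4333, -0.2445, 0.3333) → world pose (0.3867, -0.9222, 1.4485)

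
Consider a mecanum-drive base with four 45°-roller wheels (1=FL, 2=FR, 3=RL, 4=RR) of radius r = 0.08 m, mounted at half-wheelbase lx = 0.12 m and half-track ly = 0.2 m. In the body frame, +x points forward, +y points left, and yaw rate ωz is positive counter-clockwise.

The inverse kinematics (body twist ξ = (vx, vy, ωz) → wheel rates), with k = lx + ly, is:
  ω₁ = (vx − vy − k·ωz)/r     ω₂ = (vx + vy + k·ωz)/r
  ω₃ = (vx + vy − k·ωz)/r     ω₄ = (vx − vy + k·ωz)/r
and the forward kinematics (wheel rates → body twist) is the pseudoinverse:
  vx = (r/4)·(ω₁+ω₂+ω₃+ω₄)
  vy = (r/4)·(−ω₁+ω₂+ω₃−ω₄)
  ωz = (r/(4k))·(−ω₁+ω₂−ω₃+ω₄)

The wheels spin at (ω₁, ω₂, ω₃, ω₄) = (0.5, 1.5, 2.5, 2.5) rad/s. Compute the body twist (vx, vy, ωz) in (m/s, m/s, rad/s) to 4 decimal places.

k = lx + ly = 0.12 + 0.2 = 0.3200
ω₁+ω₂+ω₃+ω₄ = 7.0000  →  vx = (0.08/4)·7.0000 = 0.1400
−ω₁+ω₂+ω₃−ω₄ = 1.0000  →  vy = (0.08/4)·1.0000 = 0.0200
−ω₁+ω₂−ω₃+ω₄ = 1.0000  →  ωz = (0.08/1.2800)·1.0000 = 0.0625

(0.1400, 0.0200, 0.0625)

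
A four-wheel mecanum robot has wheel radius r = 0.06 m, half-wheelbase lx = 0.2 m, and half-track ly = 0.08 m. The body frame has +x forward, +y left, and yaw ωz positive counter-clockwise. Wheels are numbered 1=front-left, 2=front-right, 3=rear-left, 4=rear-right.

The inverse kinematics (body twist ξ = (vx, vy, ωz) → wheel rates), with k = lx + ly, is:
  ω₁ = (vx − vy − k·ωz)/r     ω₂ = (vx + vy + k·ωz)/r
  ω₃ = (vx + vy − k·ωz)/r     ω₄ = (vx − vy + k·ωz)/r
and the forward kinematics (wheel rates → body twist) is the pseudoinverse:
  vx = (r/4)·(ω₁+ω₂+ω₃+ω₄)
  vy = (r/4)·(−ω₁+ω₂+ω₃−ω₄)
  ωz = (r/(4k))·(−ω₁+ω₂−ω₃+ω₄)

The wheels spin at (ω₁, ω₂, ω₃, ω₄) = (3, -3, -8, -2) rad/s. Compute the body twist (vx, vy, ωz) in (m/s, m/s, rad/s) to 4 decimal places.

(-0.1500, -0.1800, 0.0000)

k = lx + ly = 0.2 + 0.08 = 0.2800
ω₁+ω₂+ω₃+ω₄ = -10.0000  →  vx = (0.06/4)·-10.0000 = -0.1500
−ω₁+ω₂+ω₃−ω₄ = -12.0000  →  vy = (0.06/4)·-12.0000 = -0.1800
−ω₁+ω₂−ω₃+ω₄ = 0.0000  →  ωz = (0.06/1.1200)·0.0000 = 0.0000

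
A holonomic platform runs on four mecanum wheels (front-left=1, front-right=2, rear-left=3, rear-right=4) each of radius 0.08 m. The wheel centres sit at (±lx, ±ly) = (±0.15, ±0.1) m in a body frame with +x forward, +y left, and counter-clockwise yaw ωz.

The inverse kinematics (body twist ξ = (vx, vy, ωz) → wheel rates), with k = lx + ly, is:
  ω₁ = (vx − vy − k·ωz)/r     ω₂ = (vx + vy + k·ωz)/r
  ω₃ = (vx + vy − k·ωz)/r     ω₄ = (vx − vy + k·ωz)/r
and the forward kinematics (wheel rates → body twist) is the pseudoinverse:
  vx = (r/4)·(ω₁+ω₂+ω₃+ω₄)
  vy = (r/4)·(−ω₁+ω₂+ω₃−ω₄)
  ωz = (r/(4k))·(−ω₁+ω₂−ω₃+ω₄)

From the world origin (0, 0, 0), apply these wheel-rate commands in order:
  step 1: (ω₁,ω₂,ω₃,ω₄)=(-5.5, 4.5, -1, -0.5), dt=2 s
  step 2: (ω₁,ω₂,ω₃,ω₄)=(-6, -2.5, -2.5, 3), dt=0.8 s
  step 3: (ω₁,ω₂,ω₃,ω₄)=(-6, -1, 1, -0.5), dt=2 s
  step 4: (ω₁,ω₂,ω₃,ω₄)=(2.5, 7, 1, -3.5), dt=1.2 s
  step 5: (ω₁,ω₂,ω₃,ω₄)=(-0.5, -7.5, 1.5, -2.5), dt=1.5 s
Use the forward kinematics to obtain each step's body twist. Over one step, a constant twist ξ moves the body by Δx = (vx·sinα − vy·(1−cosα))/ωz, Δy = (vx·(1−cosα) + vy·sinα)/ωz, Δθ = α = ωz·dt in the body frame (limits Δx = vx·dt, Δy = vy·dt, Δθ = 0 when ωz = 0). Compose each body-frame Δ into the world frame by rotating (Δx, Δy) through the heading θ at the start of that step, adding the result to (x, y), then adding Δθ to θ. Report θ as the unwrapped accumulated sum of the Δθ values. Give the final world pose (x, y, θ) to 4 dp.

(-0.1872, -0.6162, 1.4960)

step 1: ξ=(vx,vy,ωz)=(-0.0500, 0.1900, 0.8400), dt=2.0 → body Δ=(-0.3100, 0.1588, 1.6800) → world pose (-0.3100, 0.1588, 1.6800)
step 2: ξ=(vx,vy,ωz)=(-0.1600, -0.0400, 0.7200), dt=0.8 → body Δ=(-0.1121, -0.0661, 0.5760) → world pose (-0.2321, 0.0546, 2.2560)
step 3: ξ=(vx,vy,ωz)=(-0.1300, 0.1300, 0.2800), dt=2.0 → body Δ=(-0.3175, 0.1757, 0.5600) → world pose (-0.1672, -0.3024, 2.8160)
step 4: ξ=(vx,vy,ωz)=(0.1400, 0.1800, 0.0000), dt=1.2 → body Δ=(0.1680, 0.2160, 0.0000) → world pose (-0.3954, -0.4533, 2.8160)
step 5: ξ=(vx,vy,ωz)=(-0.1800, -0.0600, -0.8800), dt=1.5 → body Δ=(-0.2494, 0.0877, -1.3200) → world pose (-0.1872, -0.6162, 1.4960)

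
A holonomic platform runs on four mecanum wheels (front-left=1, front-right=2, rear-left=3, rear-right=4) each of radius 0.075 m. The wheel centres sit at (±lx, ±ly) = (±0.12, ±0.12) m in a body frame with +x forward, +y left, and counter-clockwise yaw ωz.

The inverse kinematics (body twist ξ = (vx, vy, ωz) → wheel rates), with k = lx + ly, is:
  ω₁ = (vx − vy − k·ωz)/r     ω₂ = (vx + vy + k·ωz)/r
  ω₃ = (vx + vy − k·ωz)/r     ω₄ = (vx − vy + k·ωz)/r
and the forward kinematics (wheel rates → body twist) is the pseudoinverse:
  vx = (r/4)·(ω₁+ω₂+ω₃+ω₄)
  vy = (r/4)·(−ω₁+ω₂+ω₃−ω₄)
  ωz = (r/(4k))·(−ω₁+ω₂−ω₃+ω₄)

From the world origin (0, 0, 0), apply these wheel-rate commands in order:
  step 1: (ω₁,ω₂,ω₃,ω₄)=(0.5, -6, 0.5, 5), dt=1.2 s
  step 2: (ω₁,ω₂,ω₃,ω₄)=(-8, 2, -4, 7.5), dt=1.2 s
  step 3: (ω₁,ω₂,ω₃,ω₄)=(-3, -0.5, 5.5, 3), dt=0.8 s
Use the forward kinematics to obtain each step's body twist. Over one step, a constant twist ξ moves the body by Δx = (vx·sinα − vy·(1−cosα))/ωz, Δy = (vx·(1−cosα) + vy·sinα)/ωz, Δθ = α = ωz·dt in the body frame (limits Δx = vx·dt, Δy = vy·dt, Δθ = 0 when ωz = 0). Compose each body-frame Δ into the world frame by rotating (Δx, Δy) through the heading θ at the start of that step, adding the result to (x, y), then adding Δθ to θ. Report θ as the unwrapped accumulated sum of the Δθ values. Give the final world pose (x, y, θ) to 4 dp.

step 1: ξ=(vx,vy,ωz)=(0.0000, -0.2062, -0.1562), dt=1.2 → body Δ=(-0.0231, -0.2461, -0.1875) → world pose (-0.0231, -0.2461, -0.1875)
step 2: ξ=(vx,vy,ωz)=(-0.0469, -0.0281, 1.6797), dt=1.2 → body Δ=(-0.0012, -0.0550, 2.0156) → world pose (-0.0346, -0.2999, 1.8281)
step 3: ξ=(vx,vy,ωz)=(0.0938, 0.0938, 0.0000), dt=0.8 → body Δ=(0.0750, 0.0750, 0.0000) → world pose (-0.1262, -0.2464, 1.8281)

(-0.1262, -0.2464, 1.8281)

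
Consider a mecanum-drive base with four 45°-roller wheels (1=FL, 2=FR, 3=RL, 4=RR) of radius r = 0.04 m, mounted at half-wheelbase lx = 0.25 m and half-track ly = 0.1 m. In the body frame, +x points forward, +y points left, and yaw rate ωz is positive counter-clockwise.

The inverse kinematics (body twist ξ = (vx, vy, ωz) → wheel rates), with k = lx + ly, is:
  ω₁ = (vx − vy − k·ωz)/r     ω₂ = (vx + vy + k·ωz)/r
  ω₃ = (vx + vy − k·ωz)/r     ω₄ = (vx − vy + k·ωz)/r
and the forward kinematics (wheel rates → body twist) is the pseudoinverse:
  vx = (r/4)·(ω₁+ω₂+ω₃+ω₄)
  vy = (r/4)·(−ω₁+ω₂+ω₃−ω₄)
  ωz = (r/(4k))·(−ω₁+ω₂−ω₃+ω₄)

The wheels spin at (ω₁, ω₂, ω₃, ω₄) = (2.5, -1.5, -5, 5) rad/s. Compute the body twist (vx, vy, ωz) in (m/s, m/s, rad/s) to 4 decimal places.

(0.0100, -0.1400, 0.1714)

k = lx + ly = 0.25 + 0.1 = 0.3500
ω₁+ω₂+ω₃+ω₄ = 1.0000  →  vx = (0.04/4)·1.0000 = 0.0100
−ω₁+ω₂+ω₃−ω₄ = -14.0000  →  vy = (0.04/4)·-14.0000 = -0.1400
−ω₁+ω₂−ω₃+ω₄ = 6.0000  →  ωz = (0.04/1.4000)·6.0000 = 0.1714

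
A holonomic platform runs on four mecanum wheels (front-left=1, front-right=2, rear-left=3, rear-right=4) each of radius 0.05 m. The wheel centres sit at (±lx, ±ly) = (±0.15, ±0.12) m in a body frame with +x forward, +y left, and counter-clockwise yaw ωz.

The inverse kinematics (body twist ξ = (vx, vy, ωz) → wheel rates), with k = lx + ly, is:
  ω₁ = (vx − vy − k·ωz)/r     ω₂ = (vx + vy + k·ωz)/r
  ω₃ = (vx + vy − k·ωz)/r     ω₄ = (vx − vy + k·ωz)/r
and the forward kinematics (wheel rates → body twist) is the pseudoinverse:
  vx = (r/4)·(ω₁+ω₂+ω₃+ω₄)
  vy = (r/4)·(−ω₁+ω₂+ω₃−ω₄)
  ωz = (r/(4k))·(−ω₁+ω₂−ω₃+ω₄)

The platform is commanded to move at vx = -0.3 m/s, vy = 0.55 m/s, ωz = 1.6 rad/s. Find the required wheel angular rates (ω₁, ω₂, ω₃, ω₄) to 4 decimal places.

(-25.6400, 13.6400, -3.6400, -8.3600)

k = lx + ly = 0.15 + 0.12 = 0.2700;  k·ωz = 0.2700·1.6 = 0.4320
ω₁ (FL) = (vx − vy − k·ωz)/r = -1.2820/0.05 = -25.6400
ω₂ (FR) = (vx + vy + k·ωz)/r = 0.6820/0.05 = 13.6400
ω₃ (RL) = (vx + vy − k·ωz)/r = -0.1820/0.05 = -3.6400
ω₄ (RR) = (vx − vy + k·ωz)/r = -0.4180/0.05 = -8.3600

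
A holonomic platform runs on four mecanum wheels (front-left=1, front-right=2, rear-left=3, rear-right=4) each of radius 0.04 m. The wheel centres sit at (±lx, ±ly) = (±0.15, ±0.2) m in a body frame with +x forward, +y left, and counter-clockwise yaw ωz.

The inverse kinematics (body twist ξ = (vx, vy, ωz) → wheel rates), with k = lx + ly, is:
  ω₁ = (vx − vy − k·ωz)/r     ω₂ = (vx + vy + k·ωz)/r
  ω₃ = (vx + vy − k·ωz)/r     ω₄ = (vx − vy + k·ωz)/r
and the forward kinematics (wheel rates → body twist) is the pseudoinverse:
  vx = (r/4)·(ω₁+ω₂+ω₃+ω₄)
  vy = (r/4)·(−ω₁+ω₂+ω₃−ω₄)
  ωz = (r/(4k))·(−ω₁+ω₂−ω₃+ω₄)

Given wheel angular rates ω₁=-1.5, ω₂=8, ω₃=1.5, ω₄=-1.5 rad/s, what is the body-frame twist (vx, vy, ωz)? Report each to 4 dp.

(0.0650, 0.1250, 0.1857)

k = lx + ly = 0.15 + 0.2 = 0.3500
ω₁+ω₂+ω₃+ω₄ = 6.5000  →  vx = (0.04/4)·6.5000 = 0.0650
−ω₁+ω₂+ω₃−ω₄ = 12.5000  →  vy = (0.04/4)·12.5000 = 0.1250
−ω₁+ω₂−ω₃+ω₄ = 6.5000  →  ωz = (0.04/1.4000)·6.5000 = 0.1857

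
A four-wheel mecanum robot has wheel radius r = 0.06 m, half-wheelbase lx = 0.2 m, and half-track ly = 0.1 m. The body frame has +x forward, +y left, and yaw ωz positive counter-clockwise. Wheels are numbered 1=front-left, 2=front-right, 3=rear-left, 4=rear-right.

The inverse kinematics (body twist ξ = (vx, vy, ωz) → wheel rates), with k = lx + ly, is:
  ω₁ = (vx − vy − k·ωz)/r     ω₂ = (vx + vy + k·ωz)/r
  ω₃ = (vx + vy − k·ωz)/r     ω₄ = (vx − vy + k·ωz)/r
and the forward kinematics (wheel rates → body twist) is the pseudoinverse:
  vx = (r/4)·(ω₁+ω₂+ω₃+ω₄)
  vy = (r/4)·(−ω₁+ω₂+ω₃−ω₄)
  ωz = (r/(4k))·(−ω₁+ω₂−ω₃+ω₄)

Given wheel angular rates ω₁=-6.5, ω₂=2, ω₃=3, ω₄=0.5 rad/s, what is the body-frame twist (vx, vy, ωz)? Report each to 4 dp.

k = lx + ly = 0.2 + 0.1 = 0.3000
ω₁+ω₂+ω₃+ω₄ = -1.0000  →  vx = (0.06/4)·-1.0000 = -0.0150
−ω₁+ω₂+ω₃−ω₄ = 11.0000  →  vy = (0.06/4)·11.0000 = 0.1650
−ω₁+ω₂−ω₃+ω₄ = 6.0000  →  ωz = (0.06/1.2000)·6.0000 = 0.3000

(-0.0150, 0.1650, 0.3000)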